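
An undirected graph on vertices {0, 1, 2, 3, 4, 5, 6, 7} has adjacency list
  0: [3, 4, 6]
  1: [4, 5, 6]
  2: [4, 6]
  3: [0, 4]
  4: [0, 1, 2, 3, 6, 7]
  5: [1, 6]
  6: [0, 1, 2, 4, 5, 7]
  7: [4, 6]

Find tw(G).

2

A width-2 tree decomposition is:
Bags: B1 = {0, 4, 6}  B2 = {1, 4, 6}  B3 = {0, 3, 4}  B4 = {4, 6, 7}  B5 = {2, 4, 6}  B6 = {1, 5, 6}
Tree: B1–B2, B1–B3, B1–B4, B1–B5, B2–B6
The largest bag has 3 vertices, giving width 2; this decomposition certifies tw(G) ≤ 2. For the lower bound, the 3 vertices {0, 3, 4} are pairwise adjacent, and any tree decomposition puts a clique entirely inside one bag — forcing width ≥ 2. The upper and lower bounds meet at 2, so that is the treewidth.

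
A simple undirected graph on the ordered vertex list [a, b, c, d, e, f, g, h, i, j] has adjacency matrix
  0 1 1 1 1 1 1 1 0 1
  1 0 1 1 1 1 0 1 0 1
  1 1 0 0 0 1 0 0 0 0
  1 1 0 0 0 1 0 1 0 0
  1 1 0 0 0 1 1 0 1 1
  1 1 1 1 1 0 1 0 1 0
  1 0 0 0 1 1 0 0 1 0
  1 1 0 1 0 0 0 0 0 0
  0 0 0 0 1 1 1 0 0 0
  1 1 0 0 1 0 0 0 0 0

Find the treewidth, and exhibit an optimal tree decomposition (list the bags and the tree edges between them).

Treewidth 3.
One such decomposition:
Bags: B1 = {a, b, e, f}  B2 = {a, b, c, f}  B3 = {a, b, e, j}  B4 = {a, e, f, g}  B5 = {a, b, d, f}  B6 = {a, b, d, h}  B7 = {e, f, g, i}
Tree: B1–B2, B1–B3, B1–B4, B2–B5, B5–B6, B4–B7

Each bag holds 4 vertices, so the decomposition has width 3, which upper-bounds the treewidth. On the other hand G contains the 4-clique {a, e, f, g}. A clique must lie in a single bag of any decomposition, so no decomposition can have width below 3. Therefore the treewidth is 3.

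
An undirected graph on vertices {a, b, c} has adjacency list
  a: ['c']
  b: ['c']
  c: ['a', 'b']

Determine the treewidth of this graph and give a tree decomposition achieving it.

Treewidth 1.
One such decomposition:
Bags: B1 = {a, c}  B2 = {b, c}
Tree: B1–B2

The largest bag has 2 vertices, giving width 1; this decomposition certifies tw(G) ≤ 1. Any graph with an edge has treewidth ≥ 1, and G has the edge a–c. Combining the bounds, tw(G) = 1.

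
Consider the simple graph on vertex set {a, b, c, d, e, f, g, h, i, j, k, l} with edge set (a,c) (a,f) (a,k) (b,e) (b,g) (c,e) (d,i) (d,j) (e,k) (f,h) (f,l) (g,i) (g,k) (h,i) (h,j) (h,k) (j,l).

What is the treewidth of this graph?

3

A width-3 tree decomposition is:
Bags: B1 = {d, i, j, l}  B2 = {h, i, j, l}  B3 = {f, h, i, l}  B4 = {f, g, h, i}  B5 = {f, g, h, k}  B6 = {a, f, g, k}  B7 = {a, b, g, k}  B8 = {a, b, e, k}  B9 = {a, b, c, e}
Tree: B1–B2, B2–B3, B3–B4, B4–B5, B5–B6, B6–B7, B7–B8, B8–B9
Each bag holds 4 vertices, so the decomposition has width 3, which upper-bounds the treewidth. For the lower bound: the 4 vertex sets {d,j,l}, {i}, {h}, {a,f,g,k} are disjoint, each induces a connected subgraph, and every pair is joined by at least one edge of G. Contracting each set to a single vertex therefore yields K_{4} as a minor, and since treewidth is minor-monotone, tw(G) ≥ tw(K_{4}) = 3. Hence tw(G) = 3 exactly.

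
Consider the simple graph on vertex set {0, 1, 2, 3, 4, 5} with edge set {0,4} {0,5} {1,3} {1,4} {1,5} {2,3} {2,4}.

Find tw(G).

2

A width-2 tree decomposition is:
Bags: B1 = {0, 4, 5}  B2 = {1, 4, 5}  B3 = {1, 2, 4}  B4 = {1, 2, 3}
Tree: B1–B2, B2–B3, B3–B4
Every bag has size at most 3, so the width is 3 − 1 = 2 and tw(G) ≤ 2. For the lower bound, G contains the cycle 0–5–1–4–0, so G is not a forest; only forests have treewidth ≤ 1, hence tw(G) ≥ 2. Therefore the treewidth is 2.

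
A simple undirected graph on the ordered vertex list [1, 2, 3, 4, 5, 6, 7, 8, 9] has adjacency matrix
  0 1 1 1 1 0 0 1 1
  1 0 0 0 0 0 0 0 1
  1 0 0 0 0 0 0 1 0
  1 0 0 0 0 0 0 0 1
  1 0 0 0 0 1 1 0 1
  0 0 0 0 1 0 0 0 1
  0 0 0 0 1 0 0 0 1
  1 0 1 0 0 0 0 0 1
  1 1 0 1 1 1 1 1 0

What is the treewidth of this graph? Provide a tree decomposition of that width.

The largest bag has 3 vertices, giving width 2; this decomposition certifies tw(G) ≤ 2. For the lower bound, the 3 vertices {1, 8, 9} are pairwise adjacent, and any tree decomposition puts a clique entirely inside one bag — forcing width ≥ 2. The upper and lower bounds meet at 2, so that is the treewidth.

Treewidth 2.
One such decomposition:
Bags: B1 = {1, 2, 9}  B2 = {1, 5, 9}  B3 = {1, 8, 9}  B4 = {5, 7, 9}  B5 = {1, 4, 9}  B6 = {5, 6, 9}  B7 = {1, 3, 8}
Tree: B1–B2, B2–B3, B2–B4, B1–B5, B2–B6, B3–B7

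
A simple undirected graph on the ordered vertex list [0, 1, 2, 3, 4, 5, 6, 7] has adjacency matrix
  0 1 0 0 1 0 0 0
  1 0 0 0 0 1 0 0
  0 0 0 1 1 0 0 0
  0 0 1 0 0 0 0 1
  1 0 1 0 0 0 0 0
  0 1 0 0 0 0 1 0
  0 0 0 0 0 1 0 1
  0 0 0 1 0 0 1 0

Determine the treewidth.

A width-2 tree decomposition is:
Bags: B1 = {3, 6, 7}  B2 = {2, 3, 6}  B3 = {2, 4, 6}  B4 = {0, 4, 6}  B5 = {0, 1, 6}  B6 = {1, 5, 6}
Tree: B1–B2, B2–B3, B3–B4, B4–B5, B5–B6
The largest bag has 3 vertices, giving width 2; this decomposition certifies tw(G) ≤ 2. The edges 6–7–3–2–4–0–1–5–6 form a cycle, so G is not a tree and its treewidth is at least 2. The upper and lower bounds meet at 2, so that is the treewidth.

2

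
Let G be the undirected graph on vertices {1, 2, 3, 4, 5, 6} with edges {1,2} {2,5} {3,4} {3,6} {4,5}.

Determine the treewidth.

A width-1 tree decomposition is:
Bags: B1 = {3, 6}  B2 = {3, 4}  B3 = {4, 5}  B4 = {2, 5}  B5 = {1, 2}
Tree: B1–B2, B2–B3, B3–B4, B4–B5
Every bag has size at most 2, so the width is 2 − 1 = 1 and tw(G) ≤ 1. G has an edge, so its treewidth is at least 1. Hence tw(G) = 1 exactly.

1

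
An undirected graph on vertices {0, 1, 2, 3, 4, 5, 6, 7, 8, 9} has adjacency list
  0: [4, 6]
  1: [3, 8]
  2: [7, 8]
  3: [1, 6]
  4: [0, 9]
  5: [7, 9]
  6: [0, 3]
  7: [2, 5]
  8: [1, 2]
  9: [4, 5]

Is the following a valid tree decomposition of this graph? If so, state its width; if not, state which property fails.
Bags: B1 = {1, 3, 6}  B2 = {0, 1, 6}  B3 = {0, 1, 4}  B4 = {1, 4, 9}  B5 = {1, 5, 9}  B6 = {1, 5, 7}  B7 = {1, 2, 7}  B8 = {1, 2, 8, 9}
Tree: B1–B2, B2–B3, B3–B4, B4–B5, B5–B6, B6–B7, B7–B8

A tree decomposition must satisfy three properties: every vertex lies in some bag; for every edge, both endpoints lie together in some bag; and for every vertex, the bags containing it form a connected subtree. Here bags containing vertex 9 are not connected in the tree, so the decomposition is invalid.

No — bags containing vertex 9 are not connected in the tree.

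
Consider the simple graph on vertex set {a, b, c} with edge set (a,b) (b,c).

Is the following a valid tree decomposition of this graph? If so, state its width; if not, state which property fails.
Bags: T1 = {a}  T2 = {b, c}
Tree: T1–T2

A tree decomposition must satisfy three properties: every vertex lies in some bag; for every edge, both endpoints lie together in some bag; and for every vertex, the bags containing it form a connected subtree. Here edge (b,a) lies in no bag, so the decomposition is invalid.

No — edge (b,a) lies in no bag.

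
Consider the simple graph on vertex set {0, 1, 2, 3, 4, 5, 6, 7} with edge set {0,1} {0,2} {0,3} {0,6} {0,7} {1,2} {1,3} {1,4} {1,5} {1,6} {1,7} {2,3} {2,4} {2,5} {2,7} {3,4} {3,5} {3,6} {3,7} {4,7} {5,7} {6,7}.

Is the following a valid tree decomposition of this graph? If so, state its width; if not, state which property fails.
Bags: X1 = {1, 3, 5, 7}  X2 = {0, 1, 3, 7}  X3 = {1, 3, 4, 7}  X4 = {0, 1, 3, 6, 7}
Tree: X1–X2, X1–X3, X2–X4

No — vertex 2 appears in no bag.

A tree decomposition must satisfy three properties: every vertex lies in some bag; for every edge, both endpoints lie together in some bag; and for every vertex, the bags containing it form a connected subtree. Here vertex 2 appears in no bag, so the decomposition is invalid.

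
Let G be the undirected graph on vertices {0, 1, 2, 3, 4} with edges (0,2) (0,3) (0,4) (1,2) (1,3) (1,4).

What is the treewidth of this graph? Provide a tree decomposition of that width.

Treewidth 2.
One such decomposition:
Bags: B1 = {0, 1, 3}  B2 = {0, 1, 2}  B3 = {0, 1, 4}
Tree: B1–B2, B2–B3

Every bag has size at most 3, so the width is 3 − 1 = 2 and tw(G) ≤ 2. Since 3–0–2–1–3 is a cycle in G, G is not acyclic. Forests are exactly the graphs of treewidth ≤ 1, so tw(G) ≥ 2. Combining the bounds, tw(G) = 2.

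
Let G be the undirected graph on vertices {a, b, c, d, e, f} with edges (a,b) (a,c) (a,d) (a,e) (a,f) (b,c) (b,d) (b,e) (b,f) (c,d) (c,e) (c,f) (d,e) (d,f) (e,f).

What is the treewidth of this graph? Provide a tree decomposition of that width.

A single bag containing all 6 vertices is trivially a valid decomposition of width 5. For the lower bound, the 6 vertices {a, b, c, d, e, f} are pairwise adjacent, and any tree decomposition puts a clique entirely inside one bag — forcing width ≥ 5. Combining the bounds, tw(G) = 5.

Treewidth 5.
Bags: B1 = {a, b, c, d, e, f}
Tree: (single bag)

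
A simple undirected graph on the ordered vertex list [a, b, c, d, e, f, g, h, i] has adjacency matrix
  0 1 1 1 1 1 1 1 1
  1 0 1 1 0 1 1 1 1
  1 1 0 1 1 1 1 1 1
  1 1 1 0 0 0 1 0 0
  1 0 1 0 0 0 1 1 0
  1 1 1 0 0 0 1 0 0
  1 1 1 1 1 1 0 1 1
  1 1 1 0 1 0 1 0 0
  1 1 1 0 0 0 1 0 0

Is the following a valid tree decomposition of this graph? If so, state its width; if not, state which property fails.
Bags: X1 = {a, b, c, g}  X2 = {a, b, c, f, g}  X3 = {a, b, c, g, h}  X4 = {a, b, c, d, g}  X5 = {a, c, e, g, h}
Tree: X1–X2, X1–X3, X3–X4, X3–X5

No — vertex i appears in no bag.

A tree decomposition must satisfy three properties: every vertex lies in some bag; for every edge, both endpoints lie together in some bag; and for every vertex, the bags containing it form a connected subtree. Here vertex i appears in no bag, so the decomposition is invalid.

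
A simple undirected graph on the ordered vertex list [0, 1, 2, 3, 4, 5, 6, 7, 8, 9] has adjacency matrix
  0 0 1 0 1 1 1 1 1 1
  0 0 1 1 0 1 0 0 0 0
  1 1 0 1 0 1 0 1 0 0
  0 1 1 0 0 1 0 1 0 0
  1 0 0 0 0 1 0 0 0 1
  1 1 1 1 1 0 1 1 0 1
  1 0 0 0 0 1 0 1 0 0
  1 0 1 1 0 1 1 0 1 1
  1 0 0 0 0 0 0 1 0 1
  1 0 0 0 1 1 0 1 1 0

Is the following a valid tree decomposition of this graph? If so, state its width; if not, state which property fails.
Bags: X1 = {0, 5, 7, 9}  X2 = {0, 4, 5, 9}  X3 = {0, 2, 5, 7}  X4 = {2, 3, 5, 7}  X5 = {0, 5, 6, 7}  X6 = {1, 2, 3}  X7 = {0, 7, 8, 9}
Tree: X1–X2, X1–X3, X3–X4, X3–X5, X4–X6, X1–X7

A tree decomposition must satisfy three properties: every vertex lies in some bag; for every edge, both endpoints lie together in some bag; and for every vertex, the bags containing it form a connected subtree. Here edge (5,1) lies in no bag, so the decomposition is invalid.

No — edge (5,1) lies in no bag.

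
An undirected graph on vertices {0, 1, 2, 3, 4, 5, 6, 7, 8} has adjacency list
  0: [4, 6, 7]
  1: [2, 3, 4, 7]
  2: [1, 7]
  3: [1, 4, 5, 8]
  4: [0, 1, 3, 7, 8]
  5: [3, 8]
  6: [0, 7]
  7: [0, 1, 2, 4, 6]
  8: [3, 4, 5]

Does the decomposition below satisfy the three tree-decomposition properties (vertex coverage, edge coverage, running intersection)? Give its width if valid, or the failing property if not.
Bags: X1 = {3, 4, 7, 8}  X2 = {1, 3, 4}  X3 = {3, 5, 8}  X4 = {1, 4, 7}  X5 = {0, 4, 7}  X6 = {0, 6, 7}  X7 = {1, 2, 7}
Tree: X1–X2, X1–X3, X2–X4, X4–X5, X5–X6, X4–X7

No — bags containing vertex 7 are not connected in the tree.

A tree decomposition must satisfy three properties: every vertex lies in some bag; for every edge, both endpoints lie together in some bag; and for every vertex, the bags containing it form a connected subtree. Here bags containing vertex 7 are not connected in the tree, so the decomposition is invalid.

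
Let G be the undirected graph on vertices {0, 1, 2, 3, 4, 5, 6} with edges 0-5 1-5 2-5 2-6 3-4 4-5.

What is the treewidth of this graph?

A width-1 tree decomposition is:
Bags: B1 = {0, 5}  B2 = {4, 5}  B3 = {2, 5}  B4 = {1, 5}  B5 = {3, 4}  B6 = {2, 6}
Tree: B1–B2, B2–B3, B2–B4, B2–B5, B3–B6
The largest bag has 2 vertices, giving width 1; this decomposition certifies tw(G) ≤ 1. Since G has at least one edge (e.g. 5–0), it is not an edgeless graph, so tw(G) ≥ 1. Therefore the treewidth is 1.

1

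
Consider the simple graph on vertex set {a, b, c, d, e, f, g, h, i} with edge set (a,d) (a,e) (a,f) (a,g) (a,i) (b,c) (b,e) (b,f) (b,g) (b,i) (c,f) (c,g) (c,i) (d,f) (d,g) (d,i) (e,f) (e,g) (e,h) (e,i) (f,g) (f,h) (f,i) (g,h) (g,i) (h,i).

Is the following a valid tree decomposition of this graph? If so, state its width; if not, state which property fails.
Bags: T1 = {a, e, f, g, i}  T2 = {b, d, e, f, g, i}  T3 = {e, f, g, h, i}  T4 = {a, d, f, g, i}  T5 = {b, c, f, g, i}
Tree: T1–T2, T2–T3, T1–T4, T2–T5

No — bags containing vertex d are not connected in the tree.

A tree decomposition must satisfy three properties: every vertex lies in some bag; for every edge, both endpoints lie together in some bag; and for every vertex, the bags containing it form a connected subtree. Here bags containing vertex d are not connected in the tree, so the decomposition is invalid.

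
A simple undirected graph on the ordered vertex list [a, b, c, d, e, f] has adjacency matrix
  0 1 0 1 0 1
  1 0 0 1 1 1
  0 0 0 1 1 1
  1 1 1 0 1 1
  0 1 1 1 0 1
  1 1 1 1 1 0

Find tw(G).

A width-3 tree decomposition is:
Bags: B1 = {a, b, d, f}  B2 = {b, d, e, f}  B3 = {c, d, e, f}
Tree: B1–B2, B2–B3
Each bag holds 4 vertices, so the decomposition has width 3, which upper-bounds the treewidth. Conversely, {c, d, e, f} is a clique of size 4, and the vertices of any clique must share a bag in every tree decomposition; so some bag has ≥ 4 vertices and tw(G) ≥ 3. Hence tw(G) = 3 exactly.

3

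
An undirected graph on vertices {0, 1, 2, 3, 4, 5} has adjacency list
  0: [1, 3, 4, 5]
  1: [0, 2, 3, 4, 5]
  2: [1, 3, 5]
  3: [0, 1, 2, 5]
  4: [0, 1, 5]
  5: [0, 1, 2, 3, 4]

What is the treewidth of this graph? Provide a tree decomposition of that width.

The largest bag has 4 vertices, giving width 3; this decomposition certifies tw(G) ≤ 3. For the lower bound, the 4 vertices {0, 1, 3, 5} are pairwise adjacent, and any tree decomposition puts a clique entirely inside one bag — forcing width ≥ 3. Therefore the treewidth is 3.

Treewidth 3.
One such decomposition:
Bags: B1 = {1, 2, 3, 5}  B2 = {0, 1, 3, 5}  B3 = {0, 1, 4, 5}
Tree: B1–B2, B2–B3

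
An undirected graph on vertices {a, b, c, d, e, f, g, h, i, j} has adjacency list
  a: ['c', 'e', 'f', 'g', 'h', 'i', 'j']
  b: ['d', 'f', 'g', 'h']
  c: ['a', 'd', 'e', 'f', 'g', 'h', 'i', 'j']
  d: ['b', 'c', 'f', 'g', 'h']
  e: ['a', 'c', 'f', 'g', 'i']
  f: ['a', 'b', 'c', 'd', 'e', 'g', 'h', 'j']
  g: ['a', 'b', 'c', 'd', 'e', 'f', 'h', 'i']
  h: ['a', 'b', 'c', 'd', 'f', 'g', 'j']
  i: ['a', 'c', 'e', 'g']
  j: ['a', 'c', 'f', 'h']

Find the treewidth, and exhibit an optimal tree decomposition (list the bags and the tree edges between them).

Treewidth 4.
Bags: B1 = {c, d, f, g, h}  B2 = {a, c, f, g, h}  B3 = {a, c, e, f, g}  B4 = {a, c, e, g, i}  B5 = {b, d, f, g, h}  B6 = {a, c, f, h, j}
Tree: B1–B2, B2–B3, B3–B4, B1–B5, B2–B6

Every bag has size at most 5, so the width is 5 − 1 = 4 and tw(G) ≤ 4. Conversely, {a, c, e, f, g} is a clique of size 5, and the vertices of any clique must share a bag in every tree decomposition; so some bag has ≥ 5 vertices and tw(G) ≥ 4. Combining the bounds, tw(G) = 4.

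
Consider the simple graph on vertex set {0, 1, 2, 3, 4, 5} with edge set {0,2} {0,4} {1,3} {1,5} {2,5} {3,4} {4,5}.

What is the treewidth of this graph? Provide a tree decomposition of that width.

Treewidth 2.
Bags: B1 = {0, 2, 4}  B2 = {2, 4, 5}  B3 = {3, 4, 5}  B4 = {1, 3, 5}
Tree: B1–B2, B2–B3, B3–B4

Each bag holds 3 vertices, so the decomposition has width 2, which upper-bounds the treewidth. The edges 0–2–5–4–0 form a cycle, so G is not a tree and its treewidth is at least 2. Therefore the treewidth is 2.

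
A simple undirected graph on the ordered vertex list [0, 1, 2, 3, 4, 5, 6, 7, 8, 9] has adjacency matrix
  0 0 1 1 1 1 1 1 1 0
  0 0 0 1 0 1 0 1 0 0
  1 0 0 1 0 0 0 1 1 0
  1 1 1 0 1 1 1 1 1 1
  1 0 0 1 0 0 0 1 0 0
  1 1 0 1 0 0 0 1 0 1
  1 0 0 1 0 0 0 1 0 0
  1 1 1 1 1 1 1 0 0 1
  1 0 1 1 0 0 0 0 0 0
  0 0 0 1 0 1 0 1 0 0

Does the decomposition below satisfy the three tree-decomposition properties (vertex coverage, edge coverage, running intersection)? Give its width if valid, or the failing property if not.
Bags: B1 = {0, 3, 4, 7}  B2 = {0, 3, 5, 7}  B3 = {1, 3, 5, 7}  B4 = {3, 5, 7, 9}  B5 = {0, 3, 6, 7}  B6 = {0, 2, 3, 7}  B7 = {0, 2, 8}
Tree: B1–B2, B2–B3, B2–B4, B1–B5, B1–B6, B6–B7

No — edge (3,8) lies in no bag.

A tree decomposition must satisfy three properties: every vertex lies in some bag; for every edge, both endpoints lie together in some bag; and for every vertex, the bags containing it form a connected subtree. Here edge (3,8) lies in no bag, so the decomposition is invalid.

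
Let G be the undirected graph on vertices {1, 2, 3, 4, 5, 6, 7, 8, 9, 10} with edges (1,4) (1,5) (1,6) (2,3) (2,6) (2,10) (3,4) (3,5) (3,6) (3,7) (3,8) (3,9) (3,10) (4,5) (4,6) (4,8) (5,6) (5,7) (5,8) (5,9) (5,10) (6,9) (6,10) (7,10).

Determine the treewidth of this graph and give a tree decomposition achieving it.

Each bag holds 4 vertices, so the decomposition has width 3, which upper-bounds the treewidth. On the other hand G contains the 4-clique {1, 4, 5, 6}. A clique must lie in a single bag of any decomposition, so no decomposition can have width below 3. Hence tw(G) = 3 exactly.

Treewidth 3.
One such decomposition:
Bags: B1 = {3, 4, 5, 6}  B2 = {3, 4, 5, 8}  B3 = {3, 5, 6, 10}  B4 = {3, 5, 7, 10}  B5 = {1, 4, 5, 6}  B6 = {3, 5, 6, 9}  B7 = {2, 3, 6, 10}
Tree: B1–B2, B1–B3, B3–B4, B1–B5, B3–B6, B3–B7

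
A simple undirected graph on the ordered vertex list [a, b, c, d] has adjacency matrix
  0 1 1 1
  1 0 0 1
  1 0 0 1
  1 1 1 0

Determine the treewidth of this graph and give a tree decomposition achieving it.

The largest bag has 3 vertices, giving width 2; this decomposition certifies tw(G) ≤ 2. For the lower bound, the 3 vertices {a, c, d} are pairwise adjacent, and any tree decomposition puts a clique entirely inside one bag — forcing width ≥ 2. Hence tw(G) = 2 exactly.

Treewidth 2.
One such decomposition:
Bags: B1 = {a, c, d}  B2 = {a, b, d}
Tree: B1–B2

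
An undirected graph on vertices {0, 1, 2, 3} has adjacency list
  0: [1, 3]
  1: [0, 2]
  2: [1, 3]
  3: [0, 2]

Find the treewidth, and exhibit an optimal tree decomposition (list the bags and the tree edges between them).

Treewidth 2.
One optimal decomposition is:
Bags: B1 = {0, 2, 3}  B2 = {0, 1, 2}
Tree: B1–B2

Every bag has size at most 3, so the width is 3 − 1 = 2 and tw(G) ≤ 2. For the lower bound, G contains the cycle 0–3–2–1–0, so G is not a forest; only forests have treewidth ≤ 1, hence tw(G) ≥ 2. The upper and lower bounds meet at 2, so that is the treewidth.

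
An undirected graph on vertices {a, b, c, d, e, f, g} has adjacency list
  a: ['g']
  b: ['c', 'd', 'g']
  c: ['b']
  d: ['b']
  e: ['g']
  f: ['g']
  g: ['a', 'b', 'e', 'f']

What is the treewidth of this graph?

A width-1 tree decomposition is:
Bags: B1 = {a, g}  B2 = {b, g}  B3 = {f, g}  B4 = {b, d}  B5 = {b, c}  B6 = {e, g}
Tree: B1–B2, B2–B3, B2–B4, B4–B5, B1–B6
The largest bag has 2 vertices, giving width 1; this decomposition certifies tw(G) ≤ 1. Any graph with an edge has treewidth ≥ 1, and G has the edge g–a. Hence tw(G) = 1 exactly.

1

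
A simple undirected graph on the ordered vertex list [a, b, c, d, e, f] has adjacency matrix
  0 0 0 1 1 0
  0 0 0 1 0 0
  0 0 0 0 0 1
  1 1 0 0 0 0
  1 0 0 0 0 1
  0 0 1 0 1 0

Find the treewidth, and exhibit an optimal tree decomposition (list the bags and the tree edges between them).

Each bag holds 2 vertices, so the decomposition has width 1, which upper-bounds the treewidth. Any graph with an edge has treewidth ≥ 1, and G has the edge b–d. The upper and lower bounds meet at 1, so that is the treewidth.

Treewidth 1.
One optimal decomposition is:
Bags: B1 = {b, d}  B2 = {a, d}  B3 = {a, e}  B4 = {e, f}  B5 = {c, f}
Tree: B1–B2, B2–B3, B3–B4, B4–B5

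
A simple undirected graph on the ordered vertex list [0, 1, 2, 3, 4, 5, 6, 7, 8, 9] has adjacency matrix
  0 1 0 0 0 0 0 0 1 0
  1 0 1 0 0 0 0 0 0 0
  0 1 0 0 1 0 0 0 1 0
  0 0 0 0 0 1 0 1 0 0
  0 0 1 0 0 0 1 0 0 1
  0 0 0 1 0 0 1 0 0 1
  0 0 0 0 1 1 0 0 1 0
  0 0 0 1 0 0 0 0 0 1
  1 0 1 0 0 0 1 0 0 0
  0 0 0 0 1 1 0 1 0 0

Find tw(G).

A width-2 tree decomposition is:
Bags: B1 = {0, 1, 2}  B2 = {0, 2, 8}  B3 = {2, 4, 8}  B4 = {4, 6, 8}  B5 = {4, 6, 9}  B6 = {5, 6, 9}  B7 = {5, 7, 9}  B8 = {3, 5, 7}
Tree: B1–B2, B2–B3, B3–B4, B4–B5, B5–B6, B6–B7, B7–B8
The largest bag has 3 vertices, giving width 2; this decomposition certifies tw(G) ≤ 2. The edges 1–0–8–2–1 form a cycle, so G is not a tree and its treewidth is at least 2. The upper and lower bounds meet at 2, so that is the treewidth.

2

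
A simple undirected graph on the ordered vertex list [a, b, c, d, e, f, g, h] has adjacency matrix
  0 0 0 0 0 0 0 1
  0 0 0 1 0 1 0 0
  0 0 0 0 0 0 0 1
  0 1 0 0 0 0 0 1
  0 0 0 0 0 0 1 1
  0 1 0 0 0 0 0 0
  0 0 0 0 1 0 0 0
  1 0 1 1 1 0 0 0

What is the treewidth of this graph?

1

A width-1 tree decomposition is:
Bags: B1 = {d, h}  B2 = {c, h}  B3 = {a, h}  B4 = {b, d}  B5 = {e, h}  B6 = {b, f}  B7 = {e, g}
Tree: B1–B2, B1–B3, B1–B4, B3–B5, B4–B6, B5–B7
Each bag holds 2 vertices, so the decomposition has width 1, which upper-bounds the treewidth. Since G has at least one edge (e.g. h–d), it is not an edgeless graph, so tw(G) ≥ 1. Hence tw(G) = 1 exactly.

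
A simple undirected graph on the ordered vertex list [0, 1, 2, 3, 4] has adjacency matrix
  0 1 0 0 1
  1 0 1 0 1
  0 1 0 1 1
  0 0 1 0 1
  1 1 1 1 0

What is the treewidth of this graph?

2

A width-2 tree decomposition is:
Bags: B1 = {1, 2, 4}  B2 = {0, 1, 4}  B3 = {2, 3, 4}
Tree: B1–B2, B1–B3
The largest bag has 3 vertices, giving width 2; this decomposition certifies tw(G) ≤ 2. Conversely, {0, 1, 4} is a clique of size 3, and the vertices of any clique must share a bag in every tree decomposition; so some bag has ≥ 3 vertices and tw(G) ≥ 2. The upper and lower bounds meet at 2, so that is the treewidth.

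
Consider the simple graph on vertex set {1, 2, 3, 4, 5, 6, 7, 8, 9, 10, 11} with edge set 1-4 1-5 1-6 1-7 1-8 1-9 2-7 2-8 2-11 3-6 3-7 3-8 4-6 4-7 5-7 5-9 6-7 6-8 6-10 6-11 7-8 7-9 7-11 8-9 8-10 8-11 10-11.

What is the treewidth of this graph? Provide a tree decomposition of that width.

Each bag holds 4 vertices, so the decomposition has width 3, which upper-bounds the treewidth. Conversely, {6, 8, 10, 11} is a clique of size 4, and the vertices of any clique must share a bag in every tree decomposition; so some bag has ≥ 4 vertices and tw(G) ≥ 3. Combining the bounds, tw(G) = 3.

Treewidth 3.
One optimal decomposition is:
Bags: B1 = {6, 7, 8, 11}  B2 = {3, 6, 7, 8}  B3 = {1, 6, 7, 8}  B4 = {6, 8, 10, 11}  B5 = {1, 7, 8, 9}  B6 = {1, 4, 6, 7}  B7 = {1, 5, 7, 9}  B8 = {2, 7, 8, 11}
Tree: B1–B2, B2–B3, B1–B4, B3–B5, B3–B6, B5–B7, B1–B8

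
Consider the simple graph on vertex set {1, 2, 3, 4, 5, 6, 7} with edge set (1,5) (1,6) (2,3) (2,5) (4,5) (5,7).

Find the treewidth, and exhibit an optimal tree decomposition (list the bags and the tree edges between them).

Treewidth 1.
One such decomposition:
Bags: B1 = {2, 5}  B2 = {4, 5}  B3 = {5, 7}  B4 = {2, 3}  B5 = {1, 5}  B6 = {1, 6}
Tree: B1–B2, B2–B3, B1–B4, B3–B5, B5–B6

Every bag has size at most 2, so the width is 2 − 1 = 1 and tw(G) ≤ 1. G has an edge, so its treewidth is at least 1. Combining the bounds, tw(G) = 1.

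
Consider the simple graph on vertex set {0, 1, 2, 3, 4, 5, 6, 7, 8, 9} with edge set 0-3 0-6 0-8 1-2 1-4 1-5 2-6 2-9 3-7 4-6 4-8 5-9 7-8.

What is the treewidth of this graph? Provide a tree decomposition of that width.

Treewidth 2.
One such decomposition:
Bags: B1 = {2, 5, 9}  B2 = {1, 2, 5}  B3 = {1, 2, 6}  B4 = {1, 4, 6}  B5 = {0, 4, 6}  B6 = {0, 4, 8}  B7 = {0, 3, 8}  B8 = {3, 7, 8}
Tree: B1–B2, B2–B3, B3–B4, B4–B5, B5–B6, B6–B7, B7–B8

Each bag holds 3 vertices, so the decomposition has width 2, which upper-bounds the treewidth. The edges 9–5–1–2–9 form a cycle, so G is not a tree and its treewidth is at least 2. Combining the bounds, tw(G) = 2.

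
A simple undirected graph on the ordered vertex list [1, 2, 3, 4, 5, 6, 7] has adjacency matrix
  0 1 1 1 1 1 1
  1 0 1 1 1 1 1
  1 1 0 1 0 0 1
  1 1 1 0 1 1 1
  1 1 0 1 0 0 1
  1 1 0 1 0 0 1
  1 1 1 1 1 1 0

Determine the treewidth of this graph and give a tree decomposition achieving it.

Every bag has size at most 5, so the width is 5 − 1 = 4 and tw(G) ≤ 4. On the other hand G contains the 5-clique {1, 2, 3, 4, 7}. A clique must lie in a single bag of any decomposition, so no decomposition can have width below 4. Therefore the treewidth is 4.

Treewidth 4.
One optimal decomposition is:
Bags: B1 = {1, 2, 4, 5, 7}  B2 = {1, 2, 4, 6, 7}  B3 = {1, 2, 3, 4, 7}
Tree: B1–B2, B2–B3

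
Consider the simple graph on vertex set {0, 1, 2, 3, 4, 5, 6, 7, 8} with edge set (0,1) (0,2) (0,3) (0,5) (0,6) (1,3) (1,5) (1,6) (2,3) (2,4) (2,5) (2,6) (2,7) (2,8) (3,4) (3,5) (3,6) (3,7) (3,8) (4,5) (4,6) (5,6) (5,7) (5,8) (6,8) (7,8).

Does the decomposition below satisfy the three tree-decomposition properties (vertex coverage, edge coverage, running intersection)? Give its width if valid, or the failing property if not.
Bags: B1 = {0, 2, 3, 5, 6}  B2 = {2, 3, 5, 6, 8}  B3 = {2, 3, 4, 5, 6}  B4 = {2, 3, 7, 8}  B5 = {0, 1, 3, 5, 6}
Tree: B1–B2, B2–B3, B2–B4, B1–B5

A tree decomposition must satisfy three properties: every vertex lies in some bag; for every edge, both endpoints lie together in some bag; and for every vertex, the bags containing it form a connected subtree. Here edge (5,7) lies in no bag, so the decomposition is invalid.

No — edge (5,7) lies in no bag.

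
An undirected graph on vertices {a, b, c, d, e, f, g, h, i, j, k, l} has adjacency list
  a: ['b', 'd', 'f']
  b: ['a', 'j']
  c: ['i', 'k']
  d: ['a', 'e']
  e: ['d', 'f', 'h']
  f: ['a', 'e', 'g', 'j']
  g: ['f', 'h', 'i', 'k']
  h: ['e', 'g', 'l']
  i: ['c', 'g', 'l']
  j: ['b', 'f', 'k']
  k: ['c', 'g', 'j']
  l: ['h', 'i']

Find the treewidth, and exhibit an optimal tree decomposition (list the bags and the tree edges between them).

Treewidth 3.
Bags: B1 = {c, i, k, l}  B2 = {g, i, k, l}  B3 = {g, h, k, l}  B4 = {g, h, j, k}  B5 = {f, g, h, j}  B6 = {e, f, h, j}  B7 = {b, e, f, j}  B8 = {a, b, e, f}  B9 = {a, b, d, e}
Tree: B1–B2, B2–B3, B3–B4, B4–B5, B5–B6, B6–B7, B7–B8, B8–B9

Every bag has size at most 4, so the width is 4 − 1 = 3 and tw(G) ≤ 3. For the lower bound: the 4 vertex sets {c,i,l}, {k}, {g}, {e,f,h,j} are disjoint, each induces a connected subgraph, and every pair is joined by at least one edge of G. Contracting each set to a single vertex therefore yields K_{4} as a minor, and since treewidth is minor-monotone, tw(G) ≥ tw(K_{4}) = 3. Hence tw(G) = 3 exactly.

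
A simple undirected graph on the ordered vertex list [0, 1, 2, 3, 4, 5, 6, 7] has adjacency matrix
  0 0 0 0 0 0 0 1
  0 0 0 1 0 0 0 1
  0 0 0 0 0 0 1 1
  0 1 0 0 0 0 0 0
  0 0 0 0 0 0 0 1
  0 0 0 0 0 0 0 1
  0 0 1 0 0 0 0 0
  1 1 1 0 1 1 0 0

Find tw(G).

1

A width-1 tree decomposition is:
Bags: B1 = {0, 7}  B2 = {4, 7}  B3 = {1, 7}  B4 = {1, 3}  B5 = {2, 7}  B6 = {5, 7}  B7 = {2, 6}
Tree: B1–B2, B2–B3, B3–B4, B2–B5, B3–B6, B5–B7
Each bag holds 2 vertices, so the decomposition has width 1, which upper-bounds the treewidth. Since G has at least one edge (e.g. 7–0), it is not an edgeless graph, so tw(G) ≥ 1. The upper and lower bounds meet at 1, so that is the treewidth.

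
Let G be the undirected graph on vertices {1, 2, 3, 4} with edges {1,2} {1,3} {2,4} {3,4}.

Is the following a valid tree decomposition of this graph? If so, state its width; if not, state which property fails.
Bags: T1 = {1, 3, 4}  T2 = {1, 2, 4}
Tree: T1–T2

Vertex coverage: the bags together contain {1, 2, 3, 4}, the full vertex set. Edge coverage: each edge of G has both endpoints in at least one bag. Running intersection: for every vertex, the bags containing it form a connected subtree. All three properties hold, so this is a valid tree decomposition of width max|bag| − 1 = 2, and hence tw(G) ≤ 2.

Yes; width 2.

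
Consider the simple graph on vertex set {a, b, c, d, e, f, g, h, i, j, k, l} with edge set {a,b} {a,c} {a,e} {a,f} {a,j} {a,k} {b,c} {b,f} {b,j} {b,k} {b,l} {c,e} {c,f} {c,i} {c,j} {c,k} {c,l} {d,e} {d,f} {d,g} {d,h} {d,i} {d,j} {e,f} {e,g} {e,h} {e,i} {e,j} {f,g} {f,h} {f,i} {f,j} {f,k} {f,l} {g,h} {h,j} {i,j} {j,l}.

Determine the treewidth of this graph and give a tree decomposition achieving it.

The largest bag has 5 vertices, giving width 4; this decomposition certifies tw(G) ≤ 4. Conversely, {d, e, f, g, h} is a clique of size 5, and the vertices of any clique must share a bag in every tree decomposition; so some bag has ≥ 5 vertices and tw(G) ≥ 4. The upper and lower bounds meet at 4, so that is the treewidth.

Treewidth 4.
Bags: B1 = {a, c, e, f, j}  B2 = {a, b, c, f, j}  B3 = {c, e, f, i, j}  B4 = {d, e, f, i, j}  B5 = {d, e, f, h, j}  B6 = {d, e, f, g, h}  B7 = {a, b, c, f, k}  B8 = {b, c, f, j, l}
Tree: B1–B2, B1–B3, B3–B4, B4–B5, B5–B6, B2–B7, B2–B8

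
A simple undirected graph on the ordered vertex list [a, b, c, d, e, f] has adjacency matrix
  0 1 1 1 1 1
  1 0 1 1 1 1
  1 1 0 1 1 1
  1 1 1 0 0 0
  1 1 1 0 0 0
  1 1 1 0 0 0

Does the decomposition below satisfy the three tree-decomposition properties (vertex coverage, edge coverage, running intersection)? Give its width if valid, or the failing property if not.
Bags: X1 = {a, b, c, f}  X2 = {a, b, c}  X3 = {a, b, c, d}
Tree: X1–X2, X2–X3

No — vertex e appears in no bag.

A tree decomposition must satisfy three properties: every vertex lies in some bag; for every edge, both endpoints lie together in some bag; and for every vertex, the bags containing it form a connected subtree. Here vertex e appears in no bag, so the decomposition is invalid.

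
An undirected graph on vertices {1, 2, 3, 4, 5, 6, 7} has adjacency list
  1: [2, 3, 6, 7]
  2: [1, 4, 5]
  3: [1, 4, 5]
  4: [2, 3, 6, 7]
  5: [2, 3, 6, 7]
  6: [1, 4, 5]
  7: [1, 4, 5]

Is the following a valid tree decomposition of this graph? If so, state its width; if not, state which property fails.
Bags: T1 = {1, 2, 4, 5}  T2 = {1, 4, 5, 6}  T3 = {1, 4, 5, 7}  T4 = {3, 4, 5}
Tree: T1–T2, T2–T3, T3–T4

A tree decomposition must satisfy three properties: every vertex lies in some bag; for every edge, both endpoints lie together in some bag; and for every vertex, the bags containing it form a connected subtree. Here edge (1,3) lies in no bag, so the decomposition is invalid.

No — edge (1,3) lies in no bag.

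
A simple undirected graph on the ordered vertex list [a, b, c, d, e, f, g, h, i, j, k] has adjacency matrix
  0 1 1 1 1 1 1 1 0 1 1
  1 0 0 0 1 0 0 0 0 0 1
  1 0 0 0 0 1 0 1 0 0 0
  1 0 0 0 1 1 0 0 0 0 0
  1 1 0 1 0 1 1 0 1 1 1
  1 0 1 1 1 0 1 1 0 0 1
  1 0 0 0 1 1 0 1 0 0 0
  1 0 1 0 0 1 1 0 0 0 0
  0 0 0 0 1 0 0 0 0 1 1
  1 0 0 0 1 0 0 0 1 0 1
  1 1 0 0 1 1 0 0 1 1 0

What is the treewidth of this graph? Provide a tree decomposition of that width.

Each bag holds 4 vertices, so the decomposition has width 3, which upper-bounds the treewidth. On the other hand G contains the 4-clique {a, e, j, k}. A clique must lie in a single bag of any decomposition, so no decomposition can have width below 3. Therefore the treewidth is 3.

Treewidth 3.
One optimal decomposition is:
Bags: B1 = {a, e, f, k}  B2 = {a, e, j, k}  B3 = {a, e, f, g}  B4 = {a, f, g, h}  B5 = {a, d, e, f}  B6 = {a, b, e, k}  B7 = {a, c, f, h}  B8 = {e, i, j, k}
Tree: B1–B2, B1–B3, B3–B4, B1–B5, B1–B6, B4–B7, B2–B8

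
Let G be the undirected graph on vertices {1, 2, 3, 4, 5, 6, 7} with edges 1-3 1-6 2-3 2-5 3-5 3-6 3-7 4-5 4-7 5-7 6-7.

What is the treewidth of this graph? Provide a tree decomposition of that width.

Each bag holds 3 vertices, so the decomposition has width 2, which upper-bounds the treewidth. On the other hand G contains the 3-clique {1, 3, 6}. A clique must lie in a single bag of any decomposition, so no decomposition can have width below 2. Hence tw(G) = 2 exactly.

Treewidth 2.
One optimal decomposition is:
Bags: B1 = {2, 3, 5}  B2 = {3, 5, 7}  B3 = {3, 6, 7}  B4 = {4, 5, 7}  B5 = {1, 3, 6}
Tree: B1–B2, B2–B3, B2–B4, B3–B5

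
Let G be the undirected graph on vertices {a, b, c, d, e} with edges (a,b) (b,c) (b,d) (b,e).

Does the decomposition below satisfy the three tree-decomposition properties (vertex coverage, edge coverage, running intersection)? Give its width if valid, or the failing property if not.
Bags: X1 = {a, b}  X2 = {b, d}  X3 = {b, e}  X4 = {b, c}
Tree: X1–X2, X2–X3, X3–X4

Yes; width 1.

Every vertex of G appears in some bag (union = {a, b, c, d, e}); every edge is covered by a bag; and for each vertex v the set of bags containing v is connected in the bag tree. The decomposition is therefore valid. The largest bag has 2 vertices, so the width is 1.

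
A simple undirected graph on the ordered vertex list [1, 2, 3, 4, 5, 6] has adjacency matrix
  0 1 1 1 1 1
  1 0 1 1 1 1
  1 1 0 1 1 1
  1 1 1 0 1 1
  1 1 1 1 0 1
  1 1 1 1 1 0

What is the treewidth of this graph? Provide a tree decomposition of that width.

Treewidth 5.
One optimal decomposition is:
Bags: B1 = {1, 2, 3, 4, 5, 6}
Tree: (single bag)

With just one bag of size 6, the width is 6 − 1 = 5, so tw(G) ≤ 5. Conversely, {1, 2, 3, 4, 5, 6} is a clique of size 6, and the vertices of any clique must share a bag in every tree decomposition; so some bag has ≥ 6 vertices and tw(G) ≥ 5. The upper and lower bounds meet at 5, so that is the treewidth.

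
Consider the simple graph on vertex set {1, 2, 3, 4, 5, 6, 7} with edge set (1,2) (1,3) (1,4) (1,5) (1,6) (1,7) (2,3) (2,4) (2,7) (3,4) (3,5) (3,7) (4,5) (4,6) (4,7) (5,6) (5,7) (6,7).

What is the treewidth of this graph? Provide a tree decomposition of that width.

The largest bag has 5 vertices, giving width 4; this decomposition certifies tw(G) ≤ 4. Conversely, {1, 2, 3, 4, 7} is a clique of size 5, and the vertices of any clique must share a bag in every tree decomposition; so some bag has ≥ 5 vertices and tw(G) ≥ 4. Hence tw(G) = 4 exactly.

Treewidth 4.
One optimal decomposition is:
Bags: B1 = {1, 2, 3, 4, 7}  B2 = {1, 3, 4, 5, 7}  B3 = {1, 4, 5, 6, 7}
Tree: B1–B2, B2–B3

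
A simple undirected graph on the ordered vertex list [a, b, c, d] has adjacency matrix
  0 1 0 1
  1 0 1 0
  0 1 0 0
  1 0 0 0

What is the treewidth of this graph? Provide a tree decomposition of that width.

The largest bag has 2 vertices, giving width 1; this decomposition certifies tw(G) ≤ 1. Since G has at least one edge (e.g. a–b), it is not an edgeless graph, so tw(G) ≥ 1. Therefore the treewidth is 1.

Treewidth 1.
One such decomposition:
Bags: B1 = {a, b}  B2 = {b, c}  B3 = {a, d}
Tree: B1–B2, B1–B3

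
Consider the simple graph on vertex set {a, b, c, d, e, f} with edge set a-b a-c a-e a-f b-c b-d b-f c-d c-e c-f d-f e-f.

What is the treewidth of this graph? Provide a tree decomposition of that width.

Every bag has size at most 4, so the width is 4 − 1 = 3 and tw(G) ≤ 3. Conversely, {b, c, d, f} is a clique of size 4, and the vertices of any clique must share a bag in every tree decomposition; so some bag has ≥ 4 vertices and tw(G) ≥ 3. Therefore the treewidth is 3.

Treewidth 3.
Bags: B1 = {a, b, c, f}  B2 = {b, c, d, f}  B3 = {a, c, e, f}
Tree: B1–B2, B1–B3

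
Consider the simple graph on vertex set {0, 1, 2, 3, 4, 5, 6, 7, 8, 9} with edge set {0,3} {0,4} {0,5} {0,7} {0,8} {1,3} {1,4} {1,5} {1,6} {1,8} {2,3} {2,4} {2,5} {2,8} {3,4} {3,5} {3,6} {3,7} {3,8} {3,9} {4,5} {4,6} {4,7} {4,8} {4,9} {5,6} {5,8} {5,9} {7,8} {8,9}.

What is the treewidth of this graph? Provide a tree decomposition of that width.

Treewidth 4.
One optimal decomposition is:
Bags: B1 = {1, 3, 4, 5, 6}  B2 = {1, 3, 4, 5, 8}  B3 = {0, 3, 4, 5, 8}  B4 = {0, 3, 4, 7, 8}  B5 = {3, 4, 5, 8, 9}  B6 = {2, 3, 4, 5, 8}
Tree: B1–B2, B2–B3, B3–B4, B3–B5, B3–B6

Each bag holds 5 vertices, so the decomposition has width 4, which upper-bounds the treewidth. Conversely, {0, 3, 4, 5, 8} is a clique of size 5, and the vertices of any clique must share a bag in every tree decomposition; so some bag has ≥ 5 vertices and tw(G) ≥ 4. Hence tw(G) = 4 exactly.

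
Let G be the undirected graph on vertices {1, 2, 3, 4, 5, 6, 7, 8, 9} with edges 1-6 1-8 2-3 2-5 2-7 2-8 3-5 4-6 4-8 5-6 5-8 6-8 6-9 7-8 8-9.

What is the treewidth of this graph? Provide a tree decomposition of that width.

Every bag has size at most 3, so the width is 3 − 1 = 2 and tw(G) ≤ 2. Conversely, {2, 5, 8} is a clique of size 3, and the vertices of any clique must share a bag in every tree decomposition; so some bag has ≥ 3 vertices and tw(G) ≥ 2. Hence tw(G) = 2 exactly.

Treewidth 2.
Bags: B1 = {5, 6, 8}  B2 = {1, 6, 8}  B3 = {2, 5, 8}  B4 = {2, 3, 5}  B5 = {2, 7, 8}  B6 = {6, 8, 9}  B7 = {4, 6, 8}
Tree: B1–B2, B1–B3, B3–B4, B3–B5, B1–B6, B2–B7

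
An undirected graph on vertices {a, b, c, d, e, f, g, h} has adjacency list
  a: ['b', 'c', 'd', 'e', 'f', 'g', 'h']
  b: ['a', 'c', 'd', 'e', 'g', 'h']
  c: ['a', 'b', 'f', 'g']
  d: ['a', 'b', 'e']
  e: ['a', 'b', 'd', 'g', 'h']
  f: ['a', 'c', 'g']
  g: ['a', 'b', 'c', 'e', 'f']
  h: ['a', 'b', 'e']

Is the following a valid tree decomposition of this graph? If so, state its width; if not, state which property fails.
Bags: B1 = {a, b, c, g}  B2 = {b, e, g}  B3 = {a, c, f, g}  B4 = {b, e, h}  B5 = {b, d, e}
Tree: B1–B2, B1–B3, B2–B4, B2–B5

A tree decomposition must satisfy three properties: every vertex lies in some bag; for every edge, both endpoints lie together in some bag; and for every vertex, the bags containing it form a connected subtree. Here edge (a,e) lies in no bag, so the decomposition is invalid.

No — edge (a,e) lies in no bag.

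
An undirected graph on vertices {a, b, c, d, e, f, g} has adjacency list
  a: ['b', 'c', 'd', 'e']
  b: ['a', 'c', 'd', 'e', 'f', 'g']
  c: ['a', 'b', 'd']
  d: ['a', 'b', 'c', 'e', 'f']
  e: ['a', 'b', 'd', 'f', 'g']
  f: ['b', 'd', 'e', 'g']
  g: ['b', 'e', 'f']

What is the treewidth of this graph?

A width-3 tree decomposition is:
Bags: B1 = {b, d, e, f}  B2 = {a, b, d, e}  B3 = {a, b, c, d}  B4 = {b, e, f, g}
Tree: B1–B2, B2–B3, B1–B4
Each bag holds 4 vertices, so the decomposition has width 3, which upper-bounds the treewidth. Conversely, {b, d, e, f} is a clique of size 4, and the vertices of any clique must share a bag in every tree decomposition; so some bag has ≥ 4 vertices and tw(G) ≥ 3. Combining the bounds, tw(G) = 3.

3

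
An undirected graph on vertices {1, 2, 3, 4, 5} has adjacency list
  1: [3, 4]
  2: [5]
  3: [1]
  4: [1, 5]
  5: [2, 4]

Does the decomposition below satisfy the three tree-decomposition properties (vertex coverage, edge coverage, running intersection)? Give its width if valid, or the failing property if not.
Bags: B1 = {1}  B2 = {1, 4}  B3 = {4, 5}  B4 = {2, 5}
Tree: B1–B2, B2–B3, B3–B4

No — vertex 3 appears in no bag.

A tree decomposition must satisfy three properties: every vertex lies in some bag; for every edge, both endpoints lie together in some bag; and for every vertex, the bags containing it form a connected subtree. Here vertex 3 appears in no bag, so the decomposition is invalid.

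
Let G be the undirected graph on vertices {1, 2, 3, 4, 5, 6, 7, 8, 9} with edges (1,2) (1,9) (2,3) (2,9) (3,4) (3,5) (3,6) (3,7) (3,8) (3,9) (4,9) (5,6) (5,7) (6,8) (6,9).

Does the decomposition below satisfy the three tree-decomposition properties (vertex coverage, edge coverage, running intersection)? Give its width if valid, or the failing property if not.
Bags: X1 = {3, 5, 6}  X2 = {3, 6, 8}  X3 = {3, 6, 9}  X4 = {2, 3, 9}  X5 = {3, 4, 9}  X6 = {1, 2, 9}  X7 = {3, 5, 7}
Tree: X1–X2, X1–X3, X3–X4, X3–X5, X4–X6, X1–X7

Yes; width 2.

Vertex coverage: the bags together contain {1, 2, 3, 4, 5, 6, 7, 8, 9}, the full vertex set. Edge coverage: each edge of G has both endpoints in at least one bag. Running intersection: for every vertex, the bags containing it form a connected subtree. All three properties hold, so this is a valid tree decomposition of width max|bag| − 1 = 2, and hence tw(G) ≤ 2.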